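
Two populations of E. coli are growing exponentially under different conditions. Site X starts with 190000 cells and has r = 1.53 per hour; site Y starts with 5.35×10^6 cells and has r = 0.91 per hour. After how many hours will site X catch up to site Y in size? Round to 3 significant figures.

5.38 hours

Set 190000·e^(1.53t) = 5.35×10^6·e^(0.91t).
e^((1.53 − 0.91)t) = 5.35×10^6/190000 → e^(0.62·t) = 28.158.
0.62·t = ln(28.158) = 3.3378, so t = 3.3378/0.62 = 5.3836.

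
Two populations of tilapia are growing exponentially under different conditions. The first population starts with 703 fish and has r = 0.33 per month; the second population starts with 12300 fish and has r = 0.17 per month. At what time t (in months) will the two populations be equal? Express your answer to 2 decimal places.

17.89 months

Set 703·e^(0.33t) = 12300·e^(0.17t).
e^((0.33 − 0.17)t) = 12300/703 → e^(0.16·t) = 17.496.
0.16·t = ln(17.496) = 2.862, so t = 2.862/0.16 = 17.887.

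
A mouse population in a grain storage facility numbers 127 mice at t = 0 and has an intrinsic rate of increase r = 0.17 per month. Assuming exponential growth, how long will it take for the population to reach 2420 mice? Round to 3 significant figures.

Set N₀·e^(rt) = 2420: e^(0.17·t) = 2420/127 = 19.055.
0.17·t = ln(19.055) = 2.9473, so t = 2.9473/0.17 = 17.337.

17.3 months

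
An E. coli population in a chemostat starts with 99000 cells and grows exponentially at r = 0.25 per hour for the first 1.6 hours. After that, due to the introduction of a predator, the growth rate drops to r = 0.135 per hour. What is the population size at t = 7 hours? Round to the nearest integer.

306164 cells

Phase 1: N(1.6) = 99000·e^(0.25×1.6) = 99000·e^0.4 = 147691.
Phase 2 runs for 7 − 1.6 = 5.4 hours at r = 0.135.
N(7) = 147691·e^(0.135×5.4) = 147691·e^0.729 = 306164.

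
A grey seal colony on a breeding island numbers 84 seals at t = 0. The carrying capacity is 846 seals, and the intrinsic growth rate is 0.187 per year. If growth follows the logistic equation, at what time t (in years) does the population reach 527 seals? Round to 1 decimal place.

14.5 years

A = (K − N₀)/N₀ = (846 − 84)/84 = 9.0714.
Solve 846/(1 + 9.0714·e^(−0.187t)) = 527: 1 + 9.0714·e^(−0.187t) = 1.6053, so e^(−0.187t) = 0.0667274.
−0.187·t = ln(0.0667274) = -2.7071, so t = 2.7071/0.187 = 14.477.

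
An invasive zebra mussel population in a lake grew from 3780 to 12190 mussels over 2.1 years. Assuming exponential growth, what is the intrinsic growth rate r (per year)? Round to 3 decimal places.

From N(t) = N₀·e^(rt): e^(r·2.1) = 12190/3780 = 3.2249.
r·2.1 = ln(3.2249) = 1.1709, so r = 1.1709/2.1 = 0.55757.

0.558 per year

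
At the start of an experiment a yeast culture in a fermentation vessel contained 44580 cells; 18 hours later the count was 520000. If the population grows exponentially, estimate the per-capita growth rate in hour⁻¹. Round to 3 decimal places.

0.136 per hour

From N(t) = N₀·e^(rt): e^(r·18) = 520000/44580 = 11.664.
r·18 = ln(11.664) = 2.4565, so r = 2.4565/18 = 0.13647.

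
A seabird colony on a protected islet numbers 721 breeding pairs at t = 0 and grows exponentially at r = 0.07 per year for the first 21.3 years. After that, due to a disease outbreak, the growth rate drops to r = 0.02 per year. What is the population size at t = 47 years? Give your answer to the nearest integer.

5354 breeding pairs

Phase 1: N(21.3) = 721·e^(0.07×21.3) = 721·e^1.491 = 3202.35.
Phase 2 runs for 47 − 21.3 = 25.7 years at r = 0.02.
N(47) = 3202.35·e^(0.02×25.7) = 3202.35·e^0.514 = 5354.21.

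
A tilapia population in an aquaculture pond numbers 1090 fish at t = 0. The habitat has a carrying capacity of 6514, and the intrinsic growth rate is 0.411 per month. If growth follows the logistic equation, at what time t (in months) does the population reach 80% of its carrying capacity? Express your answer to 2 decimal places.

7.28 months

A = (K − N₀)/N₀ = (6514 − 1090)/1090 = 4.9761.
Solve 6514/(1 + 4.9761·e^(−0.411t)) = 5211.2: 1 + 4.9761·e^(−0.411t) = 1.25, so e^(−0.411t) = 0.0502397.
−0.411·t = ln(0.0502397) = -2.991, so t = 2.991/0.411 = 7.2773.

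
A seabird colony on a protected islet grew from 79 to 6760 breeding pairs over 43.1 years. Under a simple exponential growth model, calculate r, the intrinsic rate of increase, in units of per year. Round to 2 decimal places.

From N(t) = N₀·e^(rt): e^(r·43.1) = 6760/79 = 85.57.
r·43.1 = ln(85.57) = 4.4493, so r = 4.4493/43.1 = 0.10323.

0.10 per year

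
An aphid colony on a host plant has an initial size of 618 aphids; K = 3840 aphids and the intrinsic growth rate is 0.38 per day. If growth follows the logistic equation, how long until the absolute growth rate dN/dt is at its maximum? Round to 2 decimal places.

4.35 days

Logistic growth is fastest at N = K/2 = 1920.
A = (K − N₀)/N₀ = 5.2136. Set K/(1 + A·e^(−rt)) = K/2 → A·e^(−rt) = 1.
e^(−0.38t) = 1/5.2136 = 0.191806, so t = ln(5.2136)/0.38 = 1.6513/0.38 = 4.3454.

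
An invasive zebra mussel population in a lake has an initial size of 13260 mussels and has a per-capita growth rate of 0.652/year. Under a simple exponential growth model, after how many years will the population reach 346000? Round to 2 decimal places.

Set N₀·e^(rt) = 346000: e^(0.652·t) = 346000/13260 = 26.094.
0.652·t = ln(26.094) = 3.2617, so t = 3.2617/0.652 = 5.0026.

5.00 years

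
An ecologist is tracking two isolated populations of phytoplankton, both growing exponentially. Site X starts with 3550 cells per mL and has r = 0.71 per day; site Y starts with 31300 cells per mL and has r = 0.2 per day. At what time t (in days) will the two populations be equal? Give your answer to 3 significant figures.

4.27 days

Set 3550·e^(0.71t) = 31300·e^(0.2t).
e^((0.71 − 0.2)t) = 31300/3550 → e^(0.51·t) = 8.8169.
0.51·t = ln(8.8169) = 2.1767, so t = 2.1767/0.51 = 4.268.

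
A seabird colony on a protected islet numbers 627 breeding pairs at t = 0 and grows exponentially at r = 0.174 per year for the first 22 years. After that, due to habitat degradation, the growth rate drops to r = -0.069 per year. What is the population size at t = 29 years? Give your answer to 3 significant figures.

17800 breeding pairs

Phase 1: N(22) = 627·e^(0.174×22) = 627·e^3.828 = 28823.5.
Phase 2 runs for 29 − 22 = 7 years at r = -0.069.
N(29) = 28823.5·e^(-0.069×7) = 28823.5·e^-0.483 = 17782.1.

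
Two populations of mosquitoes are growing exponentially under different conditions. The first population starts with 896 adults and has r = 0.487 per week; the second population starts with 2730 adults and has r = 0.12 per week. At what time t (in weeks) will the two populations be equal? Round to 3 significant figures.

3.04 weeks

Set 896·e^(0.487t) = 2730·e^(0.12t).
e^((0.487 − 0.12)t) = 2730/896 → e^(0.367·t) = 3.0469.
0.367·t = ln(3.0469) = 1.1141, so t = 1.1141/0.367 = 3.0357.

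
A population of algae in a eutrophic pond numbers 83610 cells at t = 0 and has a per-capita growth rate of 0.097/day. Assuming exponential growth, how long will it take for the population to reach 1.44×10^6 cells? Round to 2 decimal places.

29.34 days

Set N₀·e^(rt) = 1.44×10^6: e^(0.097·t) = 1.44×10^6/83610 = 17.223.
0.097·t = ln(17.223) = 2.8462, so t = 2.8462/0.097 = 29.343.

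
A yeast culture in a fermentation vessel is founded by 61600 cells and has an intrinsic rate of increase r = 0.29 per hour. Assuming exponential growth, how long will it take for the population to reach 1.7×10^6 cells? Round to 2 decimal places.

11.44 hours

Set N₀·e^(rt) = 1.7×10^6: e^(0.29·t) = 1.7×10^6/61600 = 27.597.
0.29·t = ln(27.597) = 3.3177, so t = 3.3177/0.29 = 11.44.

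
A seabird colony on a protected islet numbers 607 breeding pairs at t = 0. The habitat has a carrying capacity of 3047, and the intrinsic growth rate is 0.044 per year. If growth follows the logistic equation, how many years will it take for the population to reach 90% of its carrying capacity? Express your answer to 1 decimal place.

A = (K − N₀)/N₀ = (3047 − 607)/607 = 4.0198.
Solve 3047/(1 + 4.0198·e^(−0.044t)) = 2742.3: 1 + 4.0198·e^(−0.044t) = 1.1111, so e^(−0.044t) = 0.0276412.
−0.044·t = ln(0.0276412) = -3.5884, so t = 3.5884/0.044 = 81.556.

81.6 years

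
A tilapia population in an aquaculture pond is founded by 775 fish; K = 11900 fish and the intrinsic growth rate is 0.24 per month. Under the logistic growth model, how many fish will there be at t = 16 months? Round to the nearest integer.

A = (K − N₀)/N₀ = (11900 − 775)/775 = 14.355.
N(t) = K/(1 + A·e^(−rt)) = 11900/(1 + 14.355×e^(−0.24×16)).
e^(−3.84) = 0.021494; denominator = 1 + 14.355×0.021494 = 1.3085.
N = 11900/1.3085 = 9094.12.

9094 fish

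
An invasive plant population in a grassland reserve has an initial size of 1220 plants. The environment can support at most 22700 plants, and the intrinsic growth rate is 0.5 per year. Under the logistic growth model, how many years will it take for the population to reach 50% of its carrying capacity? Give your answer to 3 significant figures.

A = (K − N₀)/N₀ = (22700 − 1220)/1220 = 17.607.
Solve 22700/(1 + 17.607·e^(−0.5t)) = 11350: 1 + 17.607·e^(−0.5t) = 2, so e^(−0.5t) = 0.056797.
−0.5·t = ln(0.056797) = -2.8683, so t = 2.8683/0.5 = 5.7365.

5.74 years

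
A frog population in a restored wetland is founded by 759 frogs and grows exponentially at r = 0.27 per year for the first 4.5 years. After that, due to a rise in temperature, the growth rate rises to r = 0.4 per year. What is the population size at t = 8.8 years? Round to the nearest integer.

14286 frogs

Phase 1: N(4.5) = 759·e^(0.27×4.5) = 759·e^1.215 = 2558.05.
Phase 2 runs for 8.8 − 4.5 = 4.3 years at r = 0.4.
N(8.8) = 2558.05·e^(0.4×4.3) = 2558.05·e^1.72 = 14285.5.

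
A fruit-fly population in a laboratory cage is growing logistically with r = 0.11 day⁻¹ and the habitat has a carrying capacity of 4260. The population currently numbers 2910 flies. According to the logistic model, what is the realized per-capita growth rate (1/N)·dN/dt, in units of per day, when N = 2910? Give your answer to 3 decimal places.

0.035 per day

(1/N)·dN/dt = r(1 − N/K) = 0.11 × (1 − 2910/4260).
= 0.11 × 0.3169 = 0.034859.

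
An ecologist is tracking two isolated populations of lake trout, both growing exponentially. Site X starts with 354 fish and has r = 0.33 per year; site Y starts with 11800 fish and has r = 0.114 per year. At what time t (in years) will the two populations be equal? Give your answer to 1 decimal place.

16.2 years

Set 354·e^(0.33t) = 11800·e^(0.114t).
e^((0.33 − 0.114)t) = 11800/354 → e^(0.216·t) = 33.333.
0.216·t = ln(33.333) = 3.5066, so t = 3.5066/0.216 = 16.234.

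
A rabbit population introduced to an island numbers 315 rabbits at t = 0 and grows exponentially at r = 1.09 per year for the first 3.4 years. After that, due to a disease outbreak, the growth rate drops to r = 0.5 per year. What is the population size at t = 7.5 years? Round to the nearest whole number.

Phase 1: N(3.4) = 315·e^(1.09×3.4) = 315·e^3.706 = 12817.6.
Phase 2 runs for 7.5 − 3.4 = 4.1 years at r = 0.5.
N(7.5) = 12817.6·e^(0.5×4.1) = 12817.6·e^2.05 = 99565.7.

99566 rabbits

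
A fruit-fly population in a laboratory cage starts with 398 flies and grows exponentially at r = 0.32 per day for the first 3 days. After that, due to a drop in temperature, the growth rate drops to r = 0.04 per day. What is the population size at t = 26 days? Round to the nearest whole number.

2608 flies

Phase 1: N(3) = 398·e^(0.32×3) = 398·e^0.96 = 1039.46.
Phase 2 runs for 26 − 3 = 23 days at r = 0.04.
N(26) = 1039.46·e^(0.04×23) = 1039.46·e^0.92 = 2608.29.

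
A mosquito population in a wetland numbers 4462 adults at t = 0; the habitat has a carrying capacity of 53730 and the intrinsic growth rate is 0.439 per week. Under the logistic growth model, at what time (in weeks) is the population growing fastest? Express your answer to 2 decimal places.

Logistic growth is fastest at N = K/2 = 26865.
A = (K − N₀)/N₀ = 11.042. Set K/(1 + A·e^(−rt)) = K/2 → A·e^(−rt) = 1.
e^(−0.439t) = 1/11.042 = 0.0905659, so t = ln(11.042)/0.439 = 2.4017/0.439 = 5.4708.

5.47 weeks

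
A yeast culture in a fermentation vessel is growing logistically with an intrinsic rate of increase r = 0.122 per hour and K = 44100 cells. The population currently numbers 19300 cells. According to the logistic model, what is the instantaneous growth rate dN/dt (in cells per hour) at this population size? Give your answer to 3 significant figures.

1320 cells per hour

dN/dt = rN(1 − N/K) = 0.122 × 19300 × (1 − 19300/44100).
1 − 19300/44100 = 0.56236; dN/dt = 0.122 × 19300 × 0.56236 = 1324.1.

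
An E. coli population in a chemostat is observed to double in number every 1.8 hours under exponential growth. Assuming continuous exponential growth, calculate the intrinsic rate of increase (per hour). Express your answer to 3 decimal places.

0.385 per hour

r = ln(2)/t_d = 0.6931/1.8 = 0.38508.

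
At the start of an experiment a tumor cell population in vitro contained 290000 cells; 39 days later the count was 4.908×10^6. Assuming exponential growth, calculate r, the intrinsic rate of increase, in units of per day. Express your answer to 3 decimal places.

From N(t) = N₀·e^(rt): e^(r·39) = 4.908×10^6/290000 = 16.924.
r·39 = ln(16.924) = 2.8287, so r = 2.8287/39 = 0.072532.

0.073 per day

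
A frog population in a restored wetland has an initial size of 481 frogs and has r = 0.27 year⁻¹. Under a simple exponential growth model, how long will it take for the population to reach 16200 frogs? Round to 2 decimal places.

13.03 years

Set N₀·e^(rt) = 16200: e^(0.27·t) = 16200/481 = 33.68.
0.27·t = ln(33.68) = 3.5169, so t = 3.5169/0.27 = 13.026.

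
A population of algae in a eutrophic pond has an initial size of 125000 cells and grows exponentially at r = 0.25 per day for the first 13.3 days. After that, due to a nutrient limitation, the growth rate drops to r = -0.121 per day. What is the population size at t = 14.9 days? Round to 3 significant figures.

Phase 1: N(13.3) = 125000·e^(0.25×13.3) = 125000·e^3.325 = 3.474875×10^6.
Phase 2 runs for 14.9 − 13.3 = 1.6 days at r = -0.121.
N(14.9) = 3.474875×10^6·e^(-0.121×1.6) = 3.474875×10^6·e^-0.1936 = 2.863253×10^6.

2860000 cells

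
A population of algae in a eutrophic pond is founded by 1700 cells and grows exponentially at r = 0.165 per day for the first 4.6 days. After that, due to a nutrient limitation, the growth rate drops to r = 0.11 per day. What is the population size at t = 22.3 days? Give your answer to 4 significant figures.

25450 cells

Phase 1: N(4.6) = 1700·e^(0.165×4.6) = 1700·e^0.759 = 3631.44.
Phase 2 runs for 22.3 − 4.6 = 17.7 days at r = 0.11.
N(22.3) = 3631.44·e^(0.11×17.7) = 3631.44·e^1.947 = 25447.8.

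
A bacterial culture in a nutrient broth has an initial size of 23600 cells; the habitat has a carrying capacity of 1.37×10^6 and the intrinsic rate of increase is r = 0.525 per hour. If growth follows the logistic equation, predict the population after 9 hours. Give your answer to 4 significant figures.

A = (K − N₀)/N₀ = (1.37×10^6 − 23600)/23600 = 57.051.
N(t) = K/(1 + A·e^(−rt)) = 1.37×10^6/(1 + 57.051×e^(−0.525×9)).
e^(−4.725) = 0.0088707; denominator = 1 + 57.051×0.0088707 = 1.5061.
N = 1.37×10^6/1.5061 = 909645.

909600 cells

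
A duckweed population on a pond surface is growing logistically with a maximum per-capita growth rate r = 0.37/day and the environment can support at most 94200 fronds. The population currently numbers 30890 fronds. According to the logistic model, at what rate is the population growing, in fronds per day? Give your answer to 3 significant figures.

7680 fronds per day

dN/dt = rN(1 − N/K) = 0.37 × 30890 × (1 − 30890/94200).
1 − 30890/94200 = 0.67208; dN/dt = 0.37 × 30890 × 0.67208 = 7681.4.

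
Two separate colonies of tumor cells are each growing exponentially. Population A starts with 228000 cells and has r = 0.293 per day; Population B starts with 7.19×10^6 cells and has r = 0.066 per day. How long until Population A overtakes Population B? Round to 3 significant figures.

15.2 days

Set 228000·e^(0.293t) = 7.19×10^6·e^(0.066t).
e^((0.293 − 0.066)t) = 7.19×10^6/228000 → e^(0.227·t) = 31.535.
0.227·t = ln(31.535) = 3.4511, so t = 3.4511/0.227 = 15.203.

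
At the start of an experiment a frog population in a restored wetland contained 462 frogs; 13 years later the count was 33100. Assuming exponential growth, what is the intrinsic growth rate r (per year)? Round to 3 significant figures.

0.329 per year

From N(t) = N₀·e^(rt): e^(r·13) = 33100/462 = 71.645.
r·13 = ln(71.645) = 4.2717, so r = 4.2717/13 = 0.32859.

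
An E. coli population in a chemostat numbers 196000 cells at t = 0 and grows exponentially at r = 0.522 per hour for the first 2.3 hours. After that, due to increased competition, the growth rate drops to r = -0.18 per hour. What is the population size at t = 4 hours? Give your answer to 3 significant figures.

479000 cells

Phase 1: N(2.3) = 196000·e^(0.522×2.3) = 196000·e^1.201 = 651133.
Phase 2 runs for 4 − 2.3 = 1.7 hours at r = -0.18.
N(4) = 651133·e^(-0.18×1.7) = 651133·e^-0.306 = 479486.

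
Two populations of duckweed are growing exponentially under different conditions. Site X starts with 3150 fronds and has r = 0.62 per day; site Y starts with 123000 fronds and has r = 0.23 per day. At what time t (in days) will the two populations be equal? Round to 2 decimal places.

9.40 days

Set 3150·e^(0.62t) = 123000·e^(0.23t).
e^((0.62 − 0.23)t) = 123000/3150 → e^(0.39·t) = 39.048.
0.39·t = ln(39.048) = 3.6648, so t = 3.6648/0.39 = 9.3969.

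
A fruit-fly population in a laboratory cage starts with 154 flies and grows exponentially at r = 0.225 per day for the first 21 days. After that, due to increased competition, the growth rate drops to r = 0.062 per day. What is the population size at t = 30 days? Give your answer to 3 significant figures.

Phase 1: N(21) = 154·e^(0.225×21) = 154·e^4.725 = 17360.5.
Phase 2 runs for 30 − 21 = 9 days at r = 0.062.
N(30) = 17360.5·e^(0.062×9) = 17360.5·e^0.558 = 30331.8.

30300 flies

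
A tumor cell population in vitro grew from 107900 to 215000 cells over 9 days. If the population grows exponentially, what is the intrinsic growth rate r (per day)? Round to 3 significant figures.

0.0766 per day

From N(t) = N₀·e^(rt): e^(r·9) = 215000/107900 = 1.9926.
r·9 = ln(1.9926) = 0.68943, so r = 0.68943/9 = 0.076604.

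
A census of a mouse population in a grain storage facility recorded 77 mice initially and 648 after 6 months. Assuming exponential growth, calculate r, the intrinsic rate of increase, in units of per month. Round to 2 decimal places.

0.36 per month

From N(t) = N₀·e^(rt): e^(r·6) = 648/77 = 8.4156.
r·6 = ln(8.4156) = 2.1301, so r = 2.1301/6 = 0.35501.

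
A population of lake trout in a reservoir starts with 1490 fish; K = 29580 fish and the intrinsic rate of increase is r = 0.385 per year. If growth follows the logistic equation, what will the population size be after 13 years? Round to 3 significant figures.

A = (K − N₀)/N₀ = (29580 − 1490)/1490 = 18.852.
N(t) = K/(1 + A·e^(−rt)) = 29580/(1 + 18.852×e^(−0.385×13)).
e^(−5.005) = 0.0067043; denominator = 1 + 18.852×0.0067043 = 1.1264.
N = 29580/1.1264 = 26260.8.

26300 fish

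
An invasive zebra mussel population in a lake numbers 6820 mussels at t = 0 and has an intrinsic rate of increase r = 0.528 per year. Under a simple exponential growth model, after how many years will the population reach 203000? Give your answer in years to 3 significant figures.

Set N₀·e^(rt) = 203000: e^(0.528·t) = 203000/6820 = 29.765.
0.528·t = ln(29.765) = 3.3933, so t = 3.3933/0.528 = 6.4268.

6.43 years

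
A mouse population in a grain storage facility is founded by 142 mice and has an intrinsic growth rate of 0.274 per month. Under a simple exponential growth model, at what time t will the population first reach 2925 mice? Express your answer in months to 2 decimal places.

11.04 months

Set N₀·e^(rt) = 2925: e^(0.274·t) = 2925/142 = 20.599.
0.274·t = ln(20.599) = 3.0252, so t = 3.0252/0.274 = 11.041.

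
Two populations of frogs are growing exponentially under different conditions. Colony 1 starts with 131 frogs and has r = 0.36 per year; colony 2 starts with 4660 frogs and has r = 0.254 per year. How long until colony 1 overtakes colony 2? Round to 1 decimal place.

Set 131·e^(0.36t) = 4660·e^(0.254t).
e^((0.36 − 0.254)t) = 4660/131 → e^(0.106·t) = 35.573.
0.106·t = ln(35.573) = 3.5716, so t = 3.5716/0.106 = 33.694.

33.7 years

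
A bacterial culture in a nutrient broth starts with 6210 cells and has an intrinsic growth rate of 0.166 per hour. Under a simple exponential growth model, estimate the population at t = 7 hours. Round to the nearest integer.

N(t) = N₀·e^(rt) = 6210 × e^(0.166×7) = 6210 × e^1.162.
e^1.162 ≈ 3.1963, so N ≈ 6210 × 3.1963 = 19849.1.

19849 cells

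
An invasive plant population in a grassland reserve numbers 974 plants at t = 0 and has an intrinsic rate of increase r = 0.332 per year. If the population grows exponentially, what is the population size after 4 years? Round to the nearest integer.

3675 plants

N(t) = N₀·e^(rt) = 974 × e^(0.332×4) = 974 × e^1.328.
e^1.328 ≈ 3.7735, so N ≈ 974 × 3.7735 = 3675.38.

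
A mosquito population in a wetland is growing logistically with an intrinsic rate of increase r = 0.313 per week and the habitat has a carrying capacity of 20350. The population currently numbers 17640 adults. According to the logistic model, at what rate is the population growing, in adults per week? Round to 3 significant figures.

dN/dt = rN(1 − N/K) = 0.313 × 17640 × (1 − 17640/20350).
1 − 17640/20350 = 0.13317; dN/dt = 0.313 × 17640 × 0.13317 = 735.27.

735 adults per week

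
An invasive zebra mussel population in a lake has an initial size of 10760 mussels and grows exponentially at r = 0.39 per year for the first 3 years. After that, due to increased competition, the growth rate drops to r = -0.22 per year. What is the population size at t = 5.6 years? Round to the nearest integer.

19567 mussels

Phase 1: N(3) = 10760·e^(0.39×3) = 10760·e^1.17 = 34668.6.
Phase 2 runs for 5.6 − 3 = 2.6 years at r = -0.22.
N(5.6) = 34668.6·e^(-0.22×2.6) = 34668.6·e^-0.572 = 19566.8.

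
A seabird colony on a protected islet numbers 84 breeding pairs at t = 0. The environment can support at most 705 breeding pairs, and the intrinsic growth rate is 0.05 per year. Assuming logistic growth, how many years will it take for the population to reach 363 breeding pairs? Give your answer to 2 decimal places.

A = (K − N₀)/N₀ = (705 − 84)/84 = 7.3929.
Solve 705/(1 + 7.3929·e^(−0.05t)) = 363: 1 + 7.3929·e^(−0.05t) = 1.9421, so e^(−0.05t) = 0.12744.
−0.05·t = ln(0.12744) = -2.0601, so t = 2.0601/0.05 = 41.202.

41.20 years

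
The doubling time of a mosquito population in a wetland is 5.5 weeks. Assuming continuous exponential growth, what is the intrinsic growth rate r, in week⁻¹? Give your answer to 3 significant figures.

r = ln(2)/t_d = 0.6931/5.5 = 0.12603.

0.126 per week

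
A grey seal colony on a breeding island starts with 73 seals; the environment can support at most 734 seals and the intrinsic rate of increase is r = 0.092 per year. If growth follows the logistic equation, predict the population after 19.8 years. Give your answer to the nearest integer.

298 seals

A = (K − N₀)/N₀ = (734 − 73)/73 = 9.0548.
N(t) = K/(1 + A·e^(−rt)) = 734/(1 + 9.0548×e^(−0.092×19.8)).
e^(−1.822) = 0.16177; denominator = 1 + 9.0548×0.16177 = 2.4648.
N = 734/2.4648 = 297.797.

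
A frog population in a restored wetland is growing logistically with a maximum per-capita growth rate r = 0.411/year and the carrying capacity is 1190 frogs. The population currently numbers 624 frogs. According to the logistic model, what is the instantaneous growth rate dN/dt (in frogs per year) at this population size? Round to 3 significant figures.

dN/dt = rN(1 − N/K) = 0.411 × 624 × (1 − 624/1190).
1 − 624/1190 = 0.47563; dN/dt = 0.411 × 624 × 0.47563 = 121.98.

122 frogs per year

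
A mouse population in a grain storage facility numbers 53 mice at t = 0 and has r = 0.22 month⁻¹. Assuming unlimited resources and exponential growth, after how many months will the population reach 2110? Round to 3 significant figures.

16.7 months

Set N₀·e^(rt) = 2110: e^(0.22·t) = 2110/53 = 39.811.
0.22·t = ln(39.811) = 3.6842, so t = 3.6842/0.22 = 16.746.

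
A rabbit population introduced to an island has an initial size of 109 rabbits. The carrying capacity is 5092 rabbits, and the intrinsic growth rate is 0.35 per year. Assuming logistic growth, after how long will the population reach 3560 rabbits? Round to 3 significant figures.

13.3 years

A = (K − N₀)/N₀ = (5092 − 109)/109 = 45.716.
Solve 5092/(1 + 45.716·e^(−0.35t)) = 3560: 1 + 45.716·e^(−0.35t) = 1.4303, so e^(−0.35t) = 0.00941335.
−0.35·t = ln(0.00941335) = -4.6656, so t = 4.6656/0.35 = 13.33.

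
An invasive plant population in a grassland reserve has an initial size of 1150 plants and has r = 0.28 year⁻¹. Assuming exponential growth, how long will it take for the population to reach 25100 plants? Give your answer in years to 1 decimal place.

Set N₀·e^(rt) = 25100: e^(0.28·t) = 25100/1150 = 21.826.
0.28·t = ln(21.826) = 3.0831, so t = 3.0831/0.28 = 11.011.

11.0 years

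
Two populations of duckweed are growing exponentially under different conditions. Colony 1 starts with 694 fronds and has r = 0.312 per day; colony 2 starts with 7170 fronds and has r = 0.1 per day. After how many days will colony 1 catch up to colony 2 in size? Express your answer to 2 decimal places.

Set 694·e^(0.312t) = 7170·e^(0.1t).
e^((0.312 − 0.1)t) = 7170/694 → e^(0.212·t) = 10.331.
0.212·t = ln(10.331) = 2.3352, so t = 2.3352/0.212 = 11.015.

11.02 days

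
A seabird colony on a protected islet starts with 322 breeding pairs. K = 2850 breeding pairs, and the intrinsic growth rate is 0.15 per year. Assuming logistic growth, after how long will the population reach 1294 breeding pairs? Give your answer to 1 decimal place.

A = (K − N₀)/N₀ = (2850 − 322)/322 = 7.8509.
Solve 2850/(1 + 7.8509·e^(−0.15t)) = 1294: 1 + 7.8509·e^(−0.15t) = 2.2025, so e^(−0.15t) = 0.153163.
−0.15·t = ln(0.153163) = -1.8763, so t = 1.8763/0.15 = 12.508.

12.5 years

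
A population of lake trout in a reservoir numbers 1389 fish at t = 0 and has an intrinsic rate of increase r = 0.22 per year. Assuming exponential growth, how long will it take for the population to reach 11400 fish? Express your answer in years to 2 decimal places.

Set N₀·e^(rt) = 11400: e^(0.22·t) = 11400/1389 = 8.2073.
0.22·t = ln(8.2073) = 2.105, so t = 2.105/0.22 = 9.5683.

9.57 years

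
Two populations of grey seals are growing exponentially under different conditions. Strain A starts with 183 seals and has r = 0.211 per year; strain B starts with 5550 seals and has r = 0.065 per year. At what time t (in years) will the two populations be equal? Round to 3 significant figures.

23.4 years

Set 183·e^(0.211t) = 5550·e^(0.065t).
e^((0.211 − 0.065)t) = 5550/183 → e^(0.146·t) = 30.328.
0.146·t = ln(30.328) = 3.4121, so t = 3.4121/0.146 = 23.37.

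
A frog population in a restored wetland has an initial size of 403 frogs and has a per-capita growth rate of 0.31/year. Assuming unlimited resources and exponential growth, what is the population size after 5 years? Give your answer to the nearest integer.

1899 frogs

N(t) = N₀·e^(rt) = 403 × e^(0.31×5) = 403 × e^1.55.
e^1.55 ≈ 4.7115, so N ≈ 403 × 4.7115 = 1898.72.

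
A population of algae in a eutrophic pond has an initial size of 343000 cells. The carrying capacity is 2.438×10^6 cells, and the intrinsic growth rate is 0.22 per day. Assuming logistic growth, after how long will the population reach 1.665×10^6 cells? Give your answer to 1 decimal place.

11.7 days

A = (K − N₀)/N₀ = (2.438×10^6 − 343000)/343000 = 6.1079.
Solve 2.438×10^6/(1 + 6.1079·e^(−0.22t)) = 1.665×10^6: 1 + 6.1079·e^(−0.22t) = 1.4643, so e^(−0.22t) = 0.0760108.
−0.22·t = ln(0.0760108) = -2.5769, so t = 2.5769/0.22 = 11.713.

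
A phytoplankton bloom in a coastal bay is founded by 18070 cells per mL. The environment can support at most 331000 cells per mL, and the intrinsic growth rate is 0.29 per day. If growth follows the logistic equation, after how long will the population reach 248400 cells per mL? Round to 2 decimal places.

A = (K − N₀)/N₀ = (331000 − 18070)/18070 = 17.318.
Solve 331000/(1 + 17.318·e^(−0.29t)) = 248400: 1 + 17.318·e^(−0.29t) = 1.3325, so e^(−0.29t) = 0.0192017.
−0.29·t = ln(0.0192017) = -3.9528, so t = 3.9528/0.29 = 13.63.

13.63 days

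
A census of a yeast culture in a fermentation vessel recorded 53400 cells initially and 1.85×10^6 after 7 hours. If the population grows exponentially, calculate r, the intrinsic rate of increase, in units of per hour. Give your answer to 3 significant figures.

0.506 per hour

From N(t) = N₀·e^(rt): e^(r·7) = 1.85×10^6/53400 = 34.644.
r·7 = ln(34.644) = 3.5451, so r = 3.5451/7 = 0.50645.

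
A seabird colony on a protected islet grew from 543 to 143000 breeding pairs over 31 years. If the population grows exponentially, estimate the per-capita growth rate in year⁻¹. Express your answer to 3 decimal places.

0.180 per year

From N(t) = N₀·e^(rt): e^(r·31) = 143000/543 = 263.35.
r·31 = ln(263.35) = 5.5735, so r = 5.5735/31 = 0.17979.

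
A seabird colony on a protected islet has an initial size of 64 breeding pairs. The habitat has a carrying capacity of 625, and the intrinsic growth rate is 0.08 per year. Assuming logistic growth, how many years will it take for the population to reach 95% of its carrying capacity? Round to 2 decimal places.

63.94 years

A = (K − N₀)/N₀ = (625 − 64)/64 = 8.7656.
Solve 625/(1 + 8.7656·e^(−0.08t)) = 593.75: 1 + 8.7656·e^(−0.08t) = 1.0526, so e^(−0.08t) = 0.00600432.
−0.08·t = ln(0.00600432) = -5.1153, so t = 5.1153/0.08 = 63.941.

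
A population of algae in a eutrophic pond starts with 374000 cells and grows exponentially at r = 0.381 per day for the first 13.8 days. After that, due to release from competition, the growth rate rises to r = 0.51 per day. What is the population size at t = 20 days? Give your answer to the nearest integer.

Phase 1: N(13.8) = 374000·e^(0.381×13.8) = 374000·e^5.258 = 7.182988×10^7.
Phase 2 runs for 20 − 13.8 = 6.2 days at r = 0.51.
N(20) = 7.182988×10^7·e^(0.51×6.2) = 7.182988×10^7·e^3.162 = 1.696463×10^9.

1696462566 cells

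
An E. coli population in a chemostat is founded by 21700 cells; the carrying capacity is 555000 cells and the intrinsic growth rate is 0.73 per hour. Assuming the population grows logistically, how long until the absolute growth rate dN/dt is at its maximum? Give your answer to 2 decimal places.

4.39 hours

Logistic growth is fastest at N = K/2 = 277500.
A = (K − N₀)/N₀ = 24.576. Set K/(1 + A·e^(−rt)) = K/2 → A·e^(−rt) = 1.
e^(−0.73t) = 1/24.576 = 0.04069, so t = ln(24.576)/0.73 = 3.2018/0.73 = 4.386.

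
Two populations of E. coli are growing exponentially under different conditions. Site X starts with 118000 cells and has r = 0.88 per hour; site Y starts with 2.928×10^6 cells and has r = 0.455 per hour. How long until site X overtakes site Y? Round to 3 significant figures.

Set 118000·e^(0.88t) = 2.928×10^6·e^(0.455t).
e^((0.88 − 0.455)t) = 2.928×10^6/118000 → e^(0.425·t) = 24.814.
0.425·t = ln(24.814) = 3.2114, so t = 3.2114/0.425 = 7.5562.

7.56 hours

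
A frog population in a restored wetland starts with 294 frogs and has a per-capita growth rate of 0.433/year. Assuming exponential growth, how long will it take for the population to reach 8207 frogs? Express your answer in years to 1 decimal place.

Set N₀·e^(rt) = 8207: e^(0.433·t) = 8207/294 = 27.915.
0.433·t = ln(27.915) = 3.3292, so t = 3.3292/0.433 = 7.6886.

7.7 years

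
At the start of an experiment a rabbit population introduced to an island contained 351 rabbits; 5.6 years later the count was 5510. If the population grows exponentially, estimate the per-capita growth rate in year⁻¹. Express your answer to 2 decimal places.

0.49 per year

From N(t) = N₀·e^(rt): e^(r·5.6) = 5510/351 = 15.698.
r·5.6 = ln(15.698) = 2.7535, so r = 2.7535/5.6 = 0.4917.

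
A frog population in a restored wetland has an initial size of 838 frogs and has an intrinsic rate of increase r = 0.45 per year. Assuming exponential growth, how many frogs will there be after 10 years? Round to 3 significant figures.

75400 frogs

N(t) = N₀·e^(rt) = 838 × e^(0.45×10) = 838 × e^4.5.
e^4.5 ≈ 90.017, so N ≈ 838 × 90.017 = 75434.4.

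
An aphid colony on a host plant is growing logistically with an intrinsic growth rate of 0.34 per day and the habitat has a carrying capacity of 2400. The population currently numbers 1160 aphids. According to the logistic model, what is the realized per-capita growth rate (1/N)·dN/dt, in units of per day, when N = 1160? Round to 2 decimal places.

0.18 per day

(1/N)·dN/dt = r(1 − N/K) = 0.34 × (1 − 1160/2400).
= 0.34 × 0.51667 = 0.17567.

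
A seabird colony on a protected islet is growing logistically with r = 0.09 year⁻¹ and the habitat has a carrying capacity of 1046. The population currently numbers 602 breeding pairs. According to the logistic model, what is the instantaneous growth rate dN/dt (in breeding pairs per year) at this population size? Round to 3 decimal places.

dN/dt = rN(1 − N/K) = 0.09 × 602 × (1 − 602/1046).
1 − 602/1046 = 0.42447; dN/dt = 0.09 × 602 × 0.42447 = 22.998.

22.998 breeding pairs per year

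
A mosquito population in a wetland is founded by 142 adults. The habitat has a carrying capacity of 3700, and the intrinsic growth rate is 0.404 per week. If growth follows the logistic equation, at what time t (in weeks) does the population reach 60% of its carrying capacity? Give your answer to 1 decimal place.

A = (K − N₀)/N₀ = (3700 − 142)/142 = 25.056.
Solve 3700/(1 + 25.056·e^(−0.404t)) = 2220: 1 + 25.056·e^(−0.404t) = 1.6667, so e^(−0.404t) = 0.0266067.
−0.404·t = ln(0.0266067) = -3.6266, so t = 3.6266/0.404 = 8.9767.

9.0 weeks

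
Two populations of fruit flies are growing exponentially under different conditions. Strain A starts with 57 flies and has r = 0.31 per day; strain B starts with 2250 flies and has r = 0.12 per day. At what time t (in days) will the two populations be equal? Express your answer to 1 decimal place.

Set 57·e^(0.31t) = 2250·e^(0.12t).
e^((0.31 − 0.12)t) = 2250/57 → e^(0.19·t) = 39.474.
0.19·t = ln(39.474) = 3.6756, so t = 3.6756/0.19 = 19.345.

19.3 days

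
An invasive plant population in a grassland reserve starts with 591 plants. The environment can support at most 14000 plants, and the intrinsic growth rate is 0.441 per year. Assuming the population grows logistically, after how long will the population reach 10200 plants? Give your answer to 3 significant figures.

A = (K − N₀)/N₀ = (14000 − 591)/591 = 22.689.
Solve 14000/(1 + 22.689·e^(−0.441t)) = 10200: 1 + 22.689·e^(−0.441t) = 1.3725, so e^(−0.441t) = 0.0164201.
−0.441·t = ln(0.0164201) = -4.1093, so t = 4.1093/0.441 = 9.318.

9.32 years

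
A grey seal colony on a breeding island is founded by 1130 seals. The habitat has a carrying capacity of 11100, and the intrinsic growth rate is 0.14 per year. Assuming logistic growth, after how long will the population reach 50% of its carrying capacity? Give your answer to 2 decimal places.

A = (K − N₀)/N₀ = (11100 − 1130)/1130 = 8.823.
Solve 11100/(1 + 8.823·e^(−0.14t)) = 5550: 1 + 8.823·e^(−0.14t) = 2, so e^(−0.14t) = 0.11334.
−0.14·t = ln(0.11334) = -2.1774, so t = 2.1774/0.14 = 15.553.

15.55 years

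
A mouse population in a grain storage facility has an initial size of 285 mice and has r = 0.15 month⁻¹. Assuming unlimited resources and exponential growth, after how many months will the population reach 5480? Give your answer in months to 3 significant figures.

19.7 months

Set N₀·e^(rt) = 5480: e^(0.15·t) = 5480/285 = 19.228.
0.15·t = ln(19.228) = 2.9564, so t = 2.9564/0.15 = 19.709.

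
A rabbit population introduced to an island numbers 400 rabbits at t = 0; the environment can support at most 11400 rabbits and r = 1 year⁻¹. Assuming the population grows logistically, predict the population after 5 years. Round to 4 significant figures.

9618 rabbits

A = (K − N₀)/N₀ = (11400 − 400)/400 = 27.5.
N(t) = K/(1 + A·e^(−rt)) = 11400/(1 + 27.5×e^(−1×5)).
e^(−5) = 0.0067379; denominator = 1 + 27.5×0.0067379 = 1.1853.
N = 11400/1.1853 = 9617.87.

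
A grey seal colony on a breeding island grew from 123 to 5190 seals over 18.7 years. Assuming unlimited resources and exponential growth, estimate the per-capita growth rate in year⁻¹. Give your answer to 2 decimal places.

0.20 per year

From N(t) = N₀·e^(rt): e^(r·18.7) = 5190/123 = 42.195.
r·18.7 = ln(42.195) = 3.7423, so r = 3.7423/18.7 = 0.20012.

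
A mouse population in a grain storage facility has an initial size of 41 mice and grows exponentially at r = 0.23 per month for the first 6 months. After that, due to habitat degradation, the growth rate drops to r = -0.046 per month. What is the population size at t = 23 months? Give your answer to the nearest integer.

75 mice

Phase 1: N(6) = 41·e^(0.23×6) = 41·e^1.38 = 162.971.
Phase 2 runs for 23 − 6 = 17 months at r = -0.046.
N(23) = 162.971·e^(-0.046×17) = 162.971·e^-0.782 = 74.5576.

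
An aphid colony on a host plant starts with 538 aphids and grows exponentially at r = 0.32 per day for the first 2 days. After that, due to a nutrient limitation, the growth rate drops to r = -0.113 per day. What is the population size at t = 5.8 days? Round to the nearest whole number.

664 aphids

Phase 1: N(2) = 538·e^(0.32×2) = 538·e^0.64 = 1020.31.
Phase 2 runs for 5.8 − 2 = 3.8 days at r = -0.113.
N(5.8) = 1020.31·e^(-0.113×3.8) = 1020.31·e^-0.4294 = 664.117.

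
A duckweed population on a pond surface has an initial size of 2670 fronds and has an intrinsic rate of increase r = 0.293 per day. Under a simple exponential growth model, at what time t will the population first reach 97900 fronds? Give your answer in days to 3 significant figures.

12.3 days

Set N₀·e^(rt) = 97900: e^(0.293·t) = 97900/2670 = 36.667.
0.293·t = ln(36.667) = 3.6019, so t = 3.6019/0.293 = 12.293.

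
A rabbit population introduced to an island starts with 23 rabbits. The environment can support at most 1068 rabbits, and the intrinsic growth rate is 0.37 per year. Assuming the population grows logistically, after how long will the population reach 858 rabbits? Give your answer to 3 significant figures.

14.1 years

A = (K − N₀)/N₀ = (1068 − 23)/23 = 45.435.
Solve 1068/(1 + 45.435·e^(−0.37t)) = 858: 1 + 45.435·e^(−0.37t) = 1.2448, so e^(−0.37t) = 0.00538696.
−0.37·t = ln(0.00538696) = -5.2238, so t = 5.2238/0.37 = 14.118.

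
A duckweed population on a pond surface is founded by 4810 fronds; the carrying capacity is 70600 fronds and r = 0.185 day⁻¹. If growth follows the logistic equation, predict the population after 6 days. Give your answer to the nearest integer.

12819 fronds

A = (K − N₀)/N₀ = (70600 − 4810)/4810 = 13.678.
N(t) = K/(1 + A·e^(−rt)) = 70600/(1 + 13.678×e^(−0.185×6)).
e^(−1.11) = 0.32956; denominator = 1 + 13.678×0.32956 = 5.5076.
N = 70600/5.5076 = 12818.6.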